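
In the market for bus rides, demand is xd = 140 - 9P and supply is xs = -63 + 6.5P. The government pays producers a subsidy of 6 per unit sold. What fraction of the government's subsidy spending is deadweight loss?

Pre-subsidy: 140 - 9P = -63 + 6.5P gives P* = 406/31, x* = 686/31.
With the subsidy, sellers receive Ps = Pb + 6 for each unit, where Pb is the price buyers pay.
Supply in terms of Pb becomes xs = -63 + 6.5(Pb + 6) = -24 + 6.5Pb. Setting this equal to demand: 140 - 9Pb = -24 + 6.5Pb, so Pb = 328/31.
Sellers receive Ps = 328/31 + 6 = 514/31; x' = 140 − 9·(328/31) = 1388/31.
ΔCS = ½(686/31 + 1388/31)(406/31 − 328/31) = 80886/961; ΔPS = ½(686/31 + 1388/31)(514/31 − 406/31) = 111996/961.
Government spending = 6 × 1388/31 = 8328/31.
DWL = ½ × 6 × (1388/31 − 686/31) = 2106/31; fraction = (2106/31) / (8328/31) = 351/1388.

DWL / government spending = 351/1388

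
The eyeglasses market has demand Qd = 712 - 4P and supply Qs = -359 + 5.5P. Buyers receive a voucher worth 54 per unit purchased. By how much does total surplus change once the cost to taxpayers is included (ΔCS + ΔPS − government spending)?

Pre-subsidy: 712 - 4P = -359 + 5.5P gives P* = 2142/19, Q* = 4960/19.
With the rebate, buyers effectively pay Pb = Ps − 54, where Ps is the price sellers receive.
Demand in terms of Ps becomes Qd = 712 − 4(Ps − 54) = 928 - 4Ps. Setting this equal to supply: 928 - 4Ps = -359 + 5.5Ps, so Ps = 2574/19.
Buyers pay Pb = 2574/19 − 54 = 1548/19; Q' = -359 + 5.5·(2574/19) = 7336/19.
ΔCS = ½(4960/19 + 7336/19)(2142/19 − 1548/19) = 3651912/361; ΔPS = ½(4960/19 + 7336/19)(2574/19 − 2142/19) = 2655936/361.
Government spending = 54 × 7336/19 = 396144/19.
Net change = 3651912/361 + 2655936/361 − 396144/19 = -64152/19. The loss equals the DWL triangle ½·54·2376/19.

Net change in total surplus = -64152/19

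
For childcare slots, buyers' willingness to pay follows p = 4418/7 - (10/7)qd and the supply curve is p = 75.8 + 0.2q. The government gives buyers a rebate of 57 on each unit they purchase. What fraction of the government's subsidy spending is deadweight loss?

DWL / government spending = 35/752

Pre-subsidy: 4418/7 - (10/7)q = 75.8 + 0.2q gives q* = 341 and p* = 144.
With the rebate, buyers effectively pay pb = ps − 57, where ps is the price sellers receive.
On the curves, pb = 4418/7 - (10/7)q and ps = 75.8 + 0.2q; the wedge ps − pb = 57 gives 75.8 + 0.2q − (4418/7 - (10/7)q) = 57, so q' = 376.
Then pb = 4418/7 − (10/7)·376 = 94 and ps = 75.8 + 0.2·376 = 151.
ΔCS = ½(341 + 376)(144 − 94) = 17925; ΔPS = ½(341 + 376)(151 − 144) = 2509.5.
Government spending = 57 × 376 = 21432.
DWL = ½ × 57 × (376 − 341) = 997.5; fraction = 997.5 / 21432 = 35/752.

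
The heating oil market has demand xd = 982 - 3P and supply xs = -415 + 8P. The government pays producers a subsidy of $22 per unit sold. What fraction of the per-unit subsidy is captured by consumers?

Pre-subsidy: 982 - 3P = -415 + 8P gives P* = 127, x* = 601.
With the subsidy, sellers receive Ps = Pb + 22 for each unit, where Pb is the price buyers pay.
Supply in terms of Pb becomes xs = -415 + 8(Pb + 22) = -239 + 8Pb. Setting this equal to demand: 982 - 3Pb = -239 + 8Pb, so Pb = 111.
Sellers receive Ps = 111 + 22 = 133; x' = 982 − 3·111 = 649.
Buyers' price falls by P* − Pb = 127 − 111 = 16; sellers' price rises by Ps − P* = 133 − 127 = 6.
So consumers capture 16/22 = 8/11 of each unit of subsidy.

Consumer share = 8/11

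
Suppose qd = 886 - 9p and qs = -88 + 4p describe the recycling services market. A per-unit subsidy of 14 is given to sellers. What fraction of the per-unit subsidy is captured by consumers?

Consumer share = 4/13

Pre-subsidy: 886 - 9p = -88 + 4p gives p* = 974/13, q* = 2752/13.
With the subsidy, sellers receive ps = pb + 14 for each unit, where pb is the price buyers pay.
Supply in terms of pb becomes qs = -88 + 4(pb + 14) = -32 + 4pb. Setting this equal to demand: 886 - 9pb = -32 + 4pb, so pb = 918/13.
Sellers receive ps = 918/13 + 14 = 1100/13; q' = 886 − 9·(918/13) = 3256/13.
Buyers' price falls by p* − pb = 974/13 − 918/13 = 56/13; sellers' price rises by ps − p* = 1100/13 − 974/13 = 126/13.
So consumers capture (56/13)/14 = 4/13 of each unit of subsidy.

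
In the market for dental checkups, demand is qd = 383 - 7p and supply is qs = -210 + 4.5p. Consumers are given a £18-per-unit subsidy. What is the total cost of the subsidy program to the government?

Government cost = 29538/23

Pre-subsidy: 383 - 7p = -210 + 4.5p gives p* = 1186/23, q* = 507/23.
With the rebate, buyers effectively pay pb = ps − 18, where ps is the price sellers receive.
Demand in terms of ps becomes qd = 383 − 7(ps − 18) = 509 - 7ps. Setting this equal to supply: 509 - 7ps = -210 + 4.5ps, so ps = 1438/23.
Buyers pay pb = 1438/23 − 18 = 1024/23; q' = -210 + 4.5·(1438/23) = 1641/23.
Government outlay = subsidy × quantity = 18 × 1641/23 = 29538/23.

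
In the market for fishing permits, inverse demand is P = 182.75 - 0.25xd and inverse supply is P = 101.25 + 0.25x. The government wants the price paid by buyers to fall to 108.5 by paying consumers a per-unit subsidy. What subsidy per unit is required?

At a buyer price of 108.5, quantity demanded is 731 − 4·108.5 = 297.
Sellers supply 297 only when they receive Ps = 101.25 + 0.25·297 = 175.5.
s = Ps − Pb = 175.5 − 108.5 = 67.

Required subsidy s = 67 per unit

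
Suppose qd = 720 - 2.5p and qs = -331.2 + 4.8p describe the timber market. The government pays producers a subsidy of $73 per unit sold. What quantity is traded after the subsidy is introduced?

q' = 480

Pre-subsidy: 720 - 2.5p = -331.2 + 4.8p gives p* = 144, q* = 360.
With the subsidy, sellers receive ps = pb + 73 for each unit, where pb is the price buyers pay.
Supply in terms of pb becomes qs = -331.2 + 4.8(pb + 73) = 19.2 + 4.8pb. Setting this equal to demand: 720 - 2.5pb = 19.2 + 4.8pb, so pb = 96.
Sellers receive ps = 96 + 73 = 169; q' = 720 − 2.5·96 = 480.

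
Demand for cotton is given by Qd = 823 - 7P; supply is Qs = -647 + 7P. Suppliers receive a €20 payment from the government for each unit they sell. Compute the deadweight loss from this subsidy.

Deadweight loss = €700

Pre-subsidy: 823 - 7P = -647 + 7P gives P* = 105, Q* = 88.
With the subsidy, sellers receive Ps = Pb + 20 for each unit, where Pb is the price buyers pay.
Supply in terms of Pb becomes Qs = -647 + 7(Pb + 20) = -507 + 7Pb. Setting this equal to demand: 823 - 7Pb = -507 + 7Pb, so Pb = 95.
Sellers receive Ps = 95 + 20 = 115; Q' = 823 − 7·95 = 158.
The subsidy expands output by 158 − 88 = 70 past the efficient level; on those units the gap between marginal cost and willingness to pay runs from 0 up to 20.
DWL = ½ × 20 × 70 = 700.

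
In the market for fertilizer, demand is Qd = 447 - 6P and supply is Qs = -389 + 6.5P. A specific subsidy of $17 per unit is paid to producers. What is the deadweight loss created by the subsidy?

Deadweight loss = $450.84

Pre-subsidy: 447 - 6P = -389 + 6.5P gives P* = 66.88, Q* = 45.72.
With the subsidy, sellers receive Ps = Pb + 17 for each unit, where Pb is the price buyers pay.
Supply in terms of Pb becomes Qs = -389 + 6.5(Pb + 17) = -278.5 + 6.5Pb. Setting this equal to demand: 447 - 6Pb = -278.5 + 6.5Pb, so Pb = 58.04.
Sellers receive Ps = 58.04 + 17 = 75.04; Q' = 447 − 6·58.04 = 98.76.
The subsidy expands output by 98.76 − 45.72 = 53.04 past the efficient level; on those units the gap between marginal cost and willingness to pay runs from 0 up to 17.
DWL = ½ × 17 × 53.04 = 450.84.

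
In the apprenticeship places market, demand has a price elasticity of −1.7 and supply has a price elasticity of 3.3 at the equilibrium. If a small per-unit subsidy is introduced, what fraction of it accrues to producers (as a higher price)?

Producer share = 0.34

For a small subsidy around the equilibrium, the benefit split depends on the relative slopes, which at a point are proportional to the elasticities.
Buyer share = εs/(εs + |εd|) = 3.3/(3.3 + 1.7) = 0.66; seller share = |εd|/(εs + |εd|) = 0.34.
So producers capture 0.34 of the subsidy.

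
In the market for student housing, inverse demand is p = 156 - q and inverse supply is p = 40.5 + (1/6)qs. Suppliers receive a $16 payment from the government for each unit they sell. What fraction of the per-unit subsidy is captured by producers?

Producer share = 1/7

Pre-subsidy: 156 - q = 40.5 + (1/6)q gives q* = 99 and p* = 57.
With the subsidy, sellers receive ps = pb + 16 for each unit, where pb is the price buyers pay.
On the curves, pb = 156 - q and ps = 40.5 + (1/6)q; the wedge ps − pb = 16 gives 40.5 + (1/6)q − (156 - q) = 16, so q' = 789/7.
Then pb = 156 − 1·(789/7) = 303/7 and ps = 40.5 + (1/6)·(789/7) = 415/7.
Buyers' price falls by p* − pb = 57 − 303/7 = 96/7; sellers' price rises by ps − p* = 415/7 − 57 = 16/7.
So producers capture (16/7)/16 = 1/7 of each unit of subsidy.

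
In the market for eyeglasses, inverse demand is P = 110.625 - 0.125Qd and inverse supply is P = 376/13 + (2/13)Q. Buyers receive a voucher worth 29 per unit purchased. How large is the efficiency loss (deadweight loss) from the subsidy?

Deadweight loss = 1508

Pre-subsidy: 110.625 - 0.125Q = 376/13 + (2/13)Q gives Q* = 293 and P* = 74.
With the rebate, buyers effectively pay Pb = Ps − 29, where Ps is the price sellers receive.
On the curves, Pb = 110.625 - 0.125Q and Ps = 376/13 + (2/13)Q; the wedge Ps − Pb = 29 gives 376/13 + (2/13)Q − (110.625 - 0.125Q) = 29, so Q' = 397.
Then Pb = 110.625 − 0.125·397 = 61 and Ps = 376/13 + (2/13)·397 = 90.
The subsidy expands output by 397 − 293 = 104 past the efficient level; on those units the gap between marginal cost and willingness to pay runs from 0 up to 29.
DWL = ½ × 29 × 104 = 1508.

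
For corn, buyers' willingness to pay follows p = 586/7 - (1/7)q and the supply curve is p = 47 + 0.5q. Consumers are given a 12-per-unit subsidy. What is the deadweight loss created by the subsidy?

Pre-subsidy: 586/7 - (1/7)q = 47 + 0.5q gives q* = 514/9 and p* = 680/9.
With the rebate, buyers effectively pay pb = ps − 12, where ps is the price sellers receive.
On the curves, pb = 586/7 - (1/7)q and ps = 47 + 0.5q; the wedge ps − pb = 12 gives 47 + 0.5q − (586/7 - (1/7)q) = 12, so q' = 682/9.
Then pb = 586/7 − (1/7)·(682/9) = 656/9 and ps = 47 + 0.5·(682/9) = 764/9.
The subsidy expands output by 682/9 − 514/9 = 56/3 past the efficient level; on those units the gap between marginal cost and willingness to pay runs from 0 up to 12.
DWL = ½ × 12 × 56/3 = 112.

Deadweight loss = 112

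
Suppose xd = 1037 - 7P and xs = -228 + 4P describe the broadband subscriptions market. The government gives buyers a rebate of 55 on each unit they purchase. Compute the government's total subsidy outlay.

Pre-subsidy: 1037 - 7P = -228 + 4P gives P* = 115, x* = 232.
With the rebate, buyers effectively pay Pb = Ps − 55, where Ps is the price sellers receive.
Demand in terms of Ps becomes xd = 1037 − 7(Ps − 55) = 1422 - 7Ps. Setting this equal to supply: 1422 - 7Ps = -228 + 4Ps, so Ps = 150.
Buyers pay Pb = 150 − 55 = 95; x' = -228 + 4·150 = 372.
Government outlay = subsidy × quantity = 55 × 372 = 20460.

Government cost = 20460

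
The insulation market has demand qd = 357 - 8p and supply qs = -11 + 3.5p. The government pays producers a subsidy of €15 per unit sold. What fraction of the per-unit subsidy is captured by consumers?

Pre-subsidy: 357 - 8p = -11 + 3.5p gives p* = 32, q* = 101.
With the subsidy, sellers receive ps = pb + 15 for each unit, where pb is the price buyers pay.
Supply in terms of pb becomes qs = -11 + 3.5(pb + 15) = 41.5 + 3.5pb. Setting this equal to demand: 357 - 8pb = 41.5 + 3.5pb, so pb = 631/23.
Sellers receive ps = 631/23 + 15 = 976/23; q' = 357 − 8·(631/23) = 3163/23.
Buyers' price falls by p* − pb = 32 − 631/23 = 105/23; sellers' price rises by ps − p* = 976/23 − 32 = 240/23.
So consumers capture (105/23)/15 = 7/23 of each unit of subsidy.

Consumer share = 7/23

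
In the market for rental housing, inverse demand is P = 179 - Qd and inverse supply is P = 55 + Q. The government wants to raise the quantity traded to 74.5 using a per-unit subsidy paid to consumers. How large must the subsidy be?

At Q = 74.5, from the demand curve buyers pay Pb = 179 − 1·74.5 = 104.5; from the supply curve sellers need Ps = 55 + 1·74.5 = 129.5.
The subsidy must fill the gap: s = Ps − Pb = 129.5 − 104.5 = 25.

Required subsidy s = 25 per unit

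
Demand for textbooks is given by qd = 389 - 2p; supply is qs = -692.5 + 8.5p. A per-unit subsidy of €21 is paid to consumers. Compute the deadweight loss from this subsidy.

Deadweight loss = €357

Pre-subsidy: 389 - 2p = -692.5 + 8.5p gives p* = 103, q* = 183.
With the rebate, buyers effectively pay pb = ps − 21, where ps is the price sellers receive.
Demand in terms of ps becomes qd = 389 − 2(ps − 21) = 431 - 2ps. Setting this equal to supply: 431 - 2ps = -692.5 + 8.5ps, so ps = 107.
Buyers pay pb = 107 − 21 = 86; q' = -692.5 + 8.5·107 = 217.
The subsidy expands output by 217 − 183 = 34 past the efficient level; on those units the gap between marginal cost and willingness to pay runs from 0 up to 21.
DWL = ½ × 21 × 34 = 357.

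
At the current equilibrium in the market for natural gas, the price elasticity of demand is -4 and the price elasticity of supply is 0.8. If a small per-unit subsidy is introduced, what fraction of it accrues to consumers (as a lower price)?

Consumer share = 1/6

For a small subsidy around the equilibrium, the benefit split depends on the relative slopes, which at a point are proportional to the elasticities.
Buyer share = εs/(εs + |εd|) = 0.8/(0.8 + 4) = 1/6; seller share = |εd|/(εs + |εd|) = 5/6.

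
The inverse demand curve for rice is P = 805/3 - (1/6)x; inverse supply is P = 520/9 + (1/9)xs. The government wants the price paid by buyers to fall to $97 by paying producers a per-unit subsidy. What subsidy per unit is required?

At a buyer price of 97, quantity demanded is 1610 − 6·97 = 1028.
Sellers supply 1028 only when they receive Ps = 520/9 + (1/9)·1028 = 172.
s = Ps − Pb = 172 − 97 = 75.

Required subsidy s = $75 per unit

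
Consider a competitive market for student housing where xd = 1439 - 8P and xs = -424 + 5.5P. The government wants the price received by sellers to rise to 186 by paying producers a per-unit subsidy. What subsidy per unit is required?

Required subsidy s = 81 per unit

At a seller price of 186, quantity supplied is -424 + 5.5·186 = 599.
Buyers absorb 599 only when they pay Pb with 1439 − 8·Pb = 599, i.e. Pb = 105.
s = Ps − Pb = 186 − 105 = 81.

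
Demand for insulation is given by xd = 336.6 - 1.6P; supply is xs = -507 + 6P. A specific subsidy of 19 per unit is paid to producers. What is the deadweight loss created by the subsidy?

Deadweight loss = 228

Pre-subsidy: 336.6 - 1.6P = -507 + 6P gives P* = 111, x* = 159.
With the subsidy, sellers receive Ps = Pb + 19 for each unit, where Pb is the price buyers pay.
Supply in terms of Pb becomes xs = -507 + 6(Pb + 19) = -393 + 6Pb. Setting this equal to demand: 336.6 - 1.6Pb = -393 + 6Pb, so Pb = 96.
Sellers receive Ps = 96 + 19 = 115; x' = 336.6 − 1.6·96 = 183.
The subsidy expands output by 183 − 159 = 24 past the efficient level; on those units the gap between marginal cost and willingness to pay runs from 0 up to 19.
DWL = ½ × 19 × 24 = 228.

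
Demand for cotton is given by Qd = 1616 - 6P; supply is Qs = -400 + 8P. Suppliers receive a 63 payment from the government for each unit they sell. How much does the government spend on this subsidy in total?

Pre-subsidy: 1616 - 6P = -400 + 8P gives P* = 144, Q* = 752.
With the subsidy, sellers receive Ps = Pb + 63 for each unit, where Pb is the price buyers pay.
Supply in terms of Pb becomes Qs = -400 + 8(Pb + 63) = 104 + 8Pb. Setting this equal to demand: 1616 - 6Pb = 104 + 8Pb, so Pb = 108.
Sellers receive Ps = 108 + 63 = 171; Q' = 1616 − 6·108 = 968.
Government outlay = subsidy × quantity = 63 × 968 = 60984.

Government cost = 60984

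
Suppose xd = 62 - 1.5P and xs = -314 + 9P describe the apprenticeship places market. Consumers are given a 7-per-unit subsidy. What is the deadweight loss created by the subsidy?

Pre-subsidy: 62 - 1.5P = -314 + 9P gives P* = 752/21, x* = 58/7.
With the rebate, buyers effectively pay Pb = Ps − 7, where Ps is the price sellers receive.
Demand in terms of Ps becomes xd = 62 − 1.5(Ps − 7) = 72.5 - 1.5Ps. Setting this equal to supply: 72.5 - 1.5Ps = -314 + 9Ps, so Ps = 773/21.
Buyers pay Pb = 773/21 − 7 = 626/21; x' = -314 + 9·(773/21) = 121/7.
The subsidy expands output by 121/7 − 58/7 = 9 past the efficient level; on those units the gap between marginal cost and willingness to pay runs from 0 up to 7.
DWL = ½ × 7 × 9 = 31.5.

Deadweight loss = 31.5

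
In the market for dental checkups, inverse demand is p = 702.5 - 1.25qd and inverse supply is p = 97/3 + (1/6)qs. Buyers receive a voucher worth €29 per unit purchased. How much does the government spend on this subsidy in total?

Government cost = 243310/17

Pre-subsidy: 702.5 - 1.25q = 97/3 + (1/6)q gives q* = 8042/17 and p* = 1890/17.
With the rebate, buyers effectively pay pb = ps − 29, where ps is the price sellers receive.
On the curves, pb = 702.5 - 1.25q and ps = 97/3 + (1/6)q; the wedge ps − pb = 29 gives 97/3 + (1/6)q − (702.5 - 1.25q) = 29, so q' = 8390/17.
Then pb = 702.5 − 1.25·(8390/17) = 1455/17 and ps = 97/3 + (1/6)·(8390/17) = 1948/17.
Government outlay = subsidy × quantity = 29 × 8390/17 = 243310/17.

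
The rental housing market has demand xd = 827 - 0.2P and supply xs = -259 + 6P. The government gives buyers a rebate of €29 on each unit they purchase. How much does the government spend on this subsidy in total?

Government cost = 717025/31

Pre-subsidy: 827 - 0.2P = -259 + 6P gives P* = 5430/31, x* = 24551/31.
With the rebate, buyers effectively pay Pb = Ps − 29, where Ps is the price sellers receive.
Demand in terms of Ps becomes xd = 827 − 0.2(Ps − 29) = 832.8 - 0.2Ps. Setting this equal to supply: 832.8 - 0.2Ps = -259 + 6Ps, so Ps = 5459/31.
Buyers pay Pb = 5459/31 − 29 = 4560/31; x' = -259 + 6·(5459/31) = 24725/31.
Government outlay = subsidy × quantity = 29 × 24725/31 = 717025/31.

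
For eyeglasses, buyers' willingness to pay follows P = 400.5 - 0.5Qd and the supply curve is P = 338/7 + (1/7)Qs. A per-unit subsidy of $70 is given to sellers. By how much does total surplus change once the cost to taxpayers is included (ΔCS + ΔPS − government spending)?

Pre-subsidy: 400.5 - 0.5Q = 338/7 + (1/7)Q gives Q* = 4931/9 and P* = 1139/9.
With the subsidy, sellers receive Ps = Pb + 70 for each unit, where Pb is the price buyers pay.
On the curves, Pb = 400.5 - 0.5Q and Ps = 338/7 + (1/7)Q; the wedge Ps − Pb = 70 gives 338/7 + (1/7)Q − (400.5 - 0.5Q) = 70, so Q' = 5911/9.
Then Pb = 400.5 − 0.5·(5911/9) = 649/9 and Ps = 338/7 + (1/7)·(5911/9) = 1279/9.
ΔCS = ½(4931/9 + 5911/9)(1139/9 − 649/9) = 885430/27; ΔPS = ½(4931/9 + 5911/9)(1279/9 − 1139/9) = 252980/27.
Government spending = 70 × 5911/9 = 413770/9.
Net change = 885430/27 + 252980/27 − 413770/9 = -34300/9. The loss equals the DWL triangle ½·70·980/9.

Net change in total surplus = -34300/9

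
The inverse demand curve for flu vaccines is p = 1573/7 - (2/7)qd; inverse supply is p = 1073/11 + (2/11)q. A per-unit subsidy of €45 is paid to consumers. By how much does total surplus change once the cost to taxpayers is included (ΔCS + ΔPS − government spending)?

Net change in total surplus = -€2165.625

Pre-subsidy: 1573/7 - (2/7)q = 1073/11 + (2/11)q gives q* = 272 and p* = 147.
With the rebate, buyers effectively pay pb = ps − 45, where ps is the price sellers receive.
On the curves, pb = 1573/7 - (2/7)q and ps = 1073/11 + (2/11)q; the wedge ps − pb = 45 gives 1073/11 + (2/11)q − (1573/7 - (2/7)q) = 45, so q' = 368.25.
Then pb = 1573/7 − (2/7)·368.25 = 119.5 and ps = 1073/11 + (2/11)·368.25 = 164.5.
ΔCS = ½(272 + 368.25)(147 − 119.5) = 8803.4375; ΔPS = ½(272 + 368.25)(164.5 − 147) = 5602.1875.
Government spending = 45 × 368.25 = 16571.25.
Net change = 8803.4375 + 5602.1875 − 16571.25 = -2165.625. The loss equals the DWL triangle ½·45·96.25.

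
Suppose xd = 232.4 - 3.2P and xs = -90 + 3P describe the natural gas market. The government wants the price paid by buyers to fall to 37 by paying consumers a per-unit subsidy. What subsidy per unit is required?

Required subsidy s = 31 per unit

At a buyer price of 37, quantity demanded is 232.4 − 3.2·37 = 114.
Sellers supply 114 only when they receive Ps with -90 + 3·Ps = 114, i.e. Ps = 68.
s = Ps − Pb = 68 − 37 = 31.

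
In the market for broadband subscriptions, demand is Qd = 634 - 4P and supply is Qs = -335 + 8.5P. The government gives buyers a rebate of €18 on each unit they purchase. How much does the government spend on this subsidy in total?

Pre-subsidy: 634 - 4P = -335 + 8.5P gives P* = 77.52, Q* = 323.92.
With the rebate, buyers effectively pay Pb = Ps − 18, where Ps is the price sellers receive.
Demand in terms of Ps becomes Qd = 634 − 4(Ps − 18) = 706 - 4Ps. Setting this equal to supply: 706 - 4Ps = -335 + 8.5Ps, so Ps = 83.28.
Buyers pay Pb = 83.28 − 18 = 65.28; Q' = -335 + 8.5·83.28 = 372.88.
Government outlay = subsidy × quantity = 18 × 372.88 = 6711.84.

Government cost = €6711.84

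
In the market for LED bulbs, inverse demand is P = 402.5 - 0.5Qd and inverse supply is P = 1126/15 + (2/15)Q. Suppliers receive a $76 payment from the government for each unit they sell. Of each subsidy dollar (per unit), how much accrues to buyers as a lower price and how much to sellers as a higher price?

Pre-subsidy: 402.5 - 0.5Q = 1126/15 + (2/15)Q gives Q* = 517 and P* = 144.
With the subsidy, sellers receive Ps = Pb + 76 for each unit, where Pb is the price buyers pay.
On the curves, Pb = 402.5 - 0.5Q and Ps = 1126/15 + (2/15)Q; the wedge Ps − Pb = 76 gives 1126/15 + (2/15)Q − (402.5 - 0.5Q) = 76, so Q' = 637.
Then Pb = 402.5 − 0.5·637 = 84 and Ps = 1126/15 + (2/15)·637 = 160.
Buyers' price falls by P* − Pb = 144 − 84 = 60; sellers' price rises by Ps − P* = 160 − 144 = 16.

Buyers gain $60 per unit; sellers gain $16 per unit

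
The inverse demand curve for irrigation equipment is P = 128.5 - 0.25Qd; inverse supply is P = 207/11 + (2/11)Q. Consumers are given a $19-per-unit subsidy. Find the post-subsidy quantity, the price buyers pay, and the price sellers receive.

Pre-subsidy: 128.5 - 0.25Q = 207/11 + (2/11)Q gives Q* = 254 and P* = 65.
With the rebate, buyers effectively pay Pb = Ps − 19, where Ps is the price sellers receive.
On the curves, Pb = 128.5 - 0.25Q and Ps = 207/11 + (2/11)Q; the wedge Ps − Pb = 19 gives 207/11 + (2/11)Q − (128.5 - 0.25Q) = 19, so Q' = 298.
Then Pb = 128.5 − 0.25·298 = 54 and Ps = 207/11 + (2/11)·298 = 73.

Q' = 298; buyers pay $54; sellers receive $73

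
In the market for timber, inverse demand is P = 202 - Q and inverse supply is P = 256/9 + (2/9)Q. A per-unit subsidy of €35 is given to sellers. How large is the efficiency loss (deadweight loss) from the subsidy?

Pre-subsidy: 202 - Q = 256/9 + (2/9)Q gives Q* = 142 and P* = 60.
With the subsidy, sellers receive Ps = Pb + 35 for each unit, where Pb is the price buyers pay.
On the curves, Pb = 202 - Q and Ps = 256/9 + (2/9)Q; the wedge Ps − Pb = 35 gives 256/9 + (2/9)Q − (202 - Q) = 35, so Q' = 1877/11.
Then Pb = 202 − 1·(1877/11) = 345/11 and Ps = 256/9 + (2/9)·(1877/11) = 730/11.
The subsidy expands output by 1877/11 − 142 = 315/11 past the efficient level; on those units the gap between marginal cost and willingness to pay runs from 0 up to 35.
DWL = ½ × 35 × 315/11 = 11025/22.

Deadweight loss = 11025/22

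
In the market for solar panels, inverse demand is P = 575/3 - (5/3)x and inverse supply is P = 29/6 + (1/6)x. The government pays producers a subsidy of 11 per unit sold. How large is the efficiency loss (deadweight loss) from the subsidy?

Deadweight loss = 33

Pre-subsidy: 575/3 - (5/3)x = 29/6 + (1/6)x gives x* = 1121/11 and P* = 240/11.
With the subsidy, sellers receive Ps = Pb + 11 for each unit, where Pb is the price buyers pay.
On the curves, Pb = 575/3 - (5/3)x and Ps = 29/6 + (1/6)x; the wedge Ps − Pb = 11 gives 29/6 + (1/6)x − (575/3 - (5/3)x) = 11, so x' = 1187/11.
Then Pb = 575/3 − (5/3)·(1187/11) = 130/11 and Ps = 29/6 + (1/6)·(1187/11) = 251/11.
The subsidy expands output by 1187/11 − 1121/11 = 6 past the efficient level; on those units the gap between marginal cost and willingness to pay runs from 0 up to 11.
DWL = ½ × 11 × 6 = 33.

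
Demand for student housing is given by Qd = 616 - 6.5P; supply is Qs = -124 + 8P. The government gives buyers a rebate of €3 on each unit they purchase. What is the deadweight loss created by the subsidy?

Deadweight loss = 468/29

Pre-subsidy: 616 - 6.5P = -124 + 8P gives P* = 1480/29, Q* = 8244/29.
With the rebate, buyers effectively pay Pb = Ps − 3, where Ps is the price sellers receive.
Demand in terms of Ps becomes Qd = 616 − 6.5(Ps − 3) = 635.5 - 6.5Ps. Setting this equal to supply: 635.5 - 6.5Ps = -124 + 8Ps, so Ps = 1519/29.
Buyers pay Pb = 1519/29 − 3 = 1432/29; Q' = -124 + 8·(1519/29) = 8556/29.
The subsidy expands output by 8556/29 − 8244/29 = 312/29 past the efficient level; on those units the gap between marginal cost and willingness to pay runs from 0 up to 3.
DWL = ½ × 3 × 312/29 = 468/29.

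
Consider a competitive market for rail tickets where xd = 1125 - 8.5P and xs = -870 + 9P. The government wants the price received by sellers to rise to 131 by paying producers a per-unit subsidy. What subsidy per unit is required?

Required subsidy s = 35 per unit

At a seller price of 131, quantity supplied is -870 + 9·131 = 309.
Buyers absorb 309 only when they pay Pb with 1125 − 8.5·Pb = 309, i.e. Pb = 96.
s = Ps − Pb = 131 − 96 = 35.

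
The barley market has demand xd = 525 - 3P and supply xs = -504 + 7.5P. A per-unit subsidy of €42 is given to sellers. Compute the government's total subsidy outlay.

Government cost = €13482

Pre-subsidy: 525 - 3P = -504 + 7.5P gives P* = 98, x* = 231.
With the subsidy, sellers receive Ps = Pb + 42 for each unit, where Pb is the price buyers pay.
Supply in terms of Pb becomes xs = -504 + 7.5(Pb + 42) = -189 + 7.5Pb. Setting this equal to demand: 525 - 3Pb = -189 + 7.5Pb, so Pb = 68.
Sellers receive Ps = 68 + 42 = 110; x' = 525 − 3·68 = 321.
Government outlay = subsidy × quantity = 42 × 321 = 13482.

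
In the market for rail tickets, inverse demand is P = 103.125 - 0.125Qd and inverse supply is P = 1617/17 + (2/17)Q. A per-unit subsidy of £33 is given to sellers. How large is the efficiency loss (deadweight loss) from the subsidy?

Pre-subsidy: 103.125 - 0.125Q = 1617/17 + (2/17)Q gives Q* = 33 and P* = 99.
With the subsidy, sellers receive Ps = Pb + 33 for each unit, where Pb is the price buyers pay.
On the curves, Pb = 103.125 - 0.125Q and Ps = 1617/17 + (2/17)Q; the wedge Ps − Pb = 33 gives 1617/17 + (2/17)Q − (103.125 - 0.125Q) = 33, so Q' = 169.
Then Pb = 103.125 − 0.125·169 = 82 and Ps = 1617/17 + (2/17)·169 = 115.
The subsidy expands output by 169 − 33 = 136 past the efficient level; on those units the gap between marginal cost and willingness to pay runs from 0 up to 33.
DWL = ½ × 33 × 136 = 2244.

Deadweight loss = £2244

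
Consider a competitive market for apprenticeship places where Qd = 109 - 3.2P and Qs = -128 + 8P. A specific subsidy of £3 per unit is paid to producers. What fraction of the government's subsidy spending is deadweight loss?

DWL / government spending = 24/337

Pre-subsidy: 109 - 3.2P = -128 + 8P gives P* = 1185/56, Q* = 289/7.
With the subsidy, sellers receive Ps = Pb + 3 for each unit, where Pb is the price buyers pay.
Supply in terms of Pb becomes Qs = -128 + 8(Pb + 3) = -104 + 8Pb. Setting this equal to demand: 109 - 3.2Pb = -104 + 8Pb, so Pb = 1065/56.
Sellers receive Ps = 1065/56 + 3 = 1233/56; Q' = 109 − 3.2·(1065/56) = 337/7.
ΔCS = ½(289/7 + 337/7)(1185/56 − 1065/56) = 4695/49; ΔPS = ½(289/7 + 337/7)(1233/56 − 1185/56) = 1878/49.
Government spending = 3 × 337/7 = 1011/7.
DWL = ½ × 3 × (337/7 − 289/7) = 72/7; fraction = (72/7) / (1011/7) = 24/337.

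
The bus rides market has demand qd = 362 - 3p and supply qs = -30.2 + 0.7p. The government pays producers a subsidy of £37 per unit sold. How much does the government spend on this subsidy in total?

Pre-subsidy: 362 - 3p = -30.2 + 0.7p gives p* = 106, q* = 44.
With the subsidy, sellers receive ps = pb + 37 for each unit, where pb is the price buyers pay.
Supply in terms of pb becomes qs = -30.2 + 0.7(pb + 37) = -4.3 + 0.7pb. Setting this equal to demand: 362 - 3pb = -4.3 + 0.7pb, so pb = 99.
Sellers receive ps = 99 + 37 = 136; q' = 362 − 3·99 = 65.
Government outlay = subsidy × quantity = 37 × 65 = 2405.

Government cost = £2405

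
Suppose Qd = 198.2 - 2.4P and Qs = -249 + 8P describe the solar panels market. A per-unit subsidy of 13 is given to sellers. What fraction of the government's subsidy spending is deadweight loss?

Pre-subsidy: 198.2 - 2.4P = -249 + 8P gives P* = 43, Q* = 95.
With the subsidy, sellers receive Ps = Pb + 13 for each unit, where Pb is the price buyers pay.
Supply in terms of Pb becomes Qs = -249 + 8(Pb + 13) = -145 + 8Pb. Setting this equal to demand: 198.2 - 2.4Pb = -145 + 8Pb, so Pb = 33.
Sellers receive Ps = 33 + 13 = 46; Q' = 198.2 − 2.4·33 = 119.
ΔCS = ½(95 + 119)(43 − 33) = 1070; ΔPS = ½(95 + 119)(46 − 43) = 321.
Government spending = 13 × 119 = 1547.
DWL = ½ × 13 × (119 − 95) = 156; fraction = 156 / 1547 = 12/119.

DWL / government spending = 12/119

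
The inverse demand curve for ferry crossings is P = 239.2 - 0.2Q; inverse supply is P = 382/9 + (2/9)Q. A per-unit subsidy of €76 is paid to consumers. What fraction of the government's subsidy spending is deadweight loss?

Pre-subsidy: 239.2 - 0.2Q = 382/9 + (2/9)Q gives Q* = 466 and P* = 146.
With the rebate, buyers effectively pay Pb = Ps − 76, where Ps is the price sellers receive.
On the curves, Pb = 239.2 - 0.2Q and Ps = 382/9 + (2/9)Q; the wedge Ps − Pb = 76 gives 382/9 + (2/9)Q − (239.2 - 0.2Q) = 76, so Q' = 646.
Then Pb = 239.2 − 0.2·646 = 110 and Ps = 382/9 + (2/9)·646 = 186.
ΔCS = ½(466 + 646)(146 − 110) = 20016; ΔPS = ½(466 + 646)(186 − 146) = 22240.
Government spending = 76 × 646 = 49096.
DWL = ½ × 76 × (646 − 466) = 6840; fraction = 6840 / 49096 = 45/323.

DWL / government spending = 45/323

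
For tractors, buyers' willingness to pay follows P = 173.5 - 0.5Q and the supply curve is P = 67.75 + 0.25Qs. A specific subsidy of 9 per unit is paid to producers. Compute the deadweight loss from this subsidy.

Deadweight loss = 54

Pre-subsidy: 173.5 - 0.5Q = 67.75 + 0.25Q gives Q* = 141 and P* = 103.
With the subsidy, sellers receive Ps = Pb + 9 for each unit, where Pb is the price buyers pay.
On the curves, Pb = 173.5 - 0.5Q and Ps = 67.75 + 0.25Q; the wedge Ps − Pb = 9 gives 67.75 + 0.25Q − (173.5 - 0.5Q) = 9, so Q' = 153.
Then Pb = 173.5 − 0.5·153 = 97 and Ps = 67.75 + 0.25·153 = 106.
The subsidy expands output by 153 − 141 = 12 past the efficient level; on those units the gap between marginal cost and willingness to pay runs from 0 up to 9.
DWL = ½ × 9 × 12 = 54.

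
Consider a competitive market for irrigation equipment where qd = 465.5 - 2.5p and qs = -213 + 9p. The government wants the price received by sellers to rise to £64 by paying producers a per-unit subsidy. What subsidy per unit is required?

At a seller price of 64, quantity supplied is -213 + 9·64 = 363.
Buyers absorb 363 only when they pay pb with 465.5 − 2.5·pb = 363, i.e. pb = 41.
s = ps − pb = 64 − 41 = 23.

Required subsidy s = £23 per unit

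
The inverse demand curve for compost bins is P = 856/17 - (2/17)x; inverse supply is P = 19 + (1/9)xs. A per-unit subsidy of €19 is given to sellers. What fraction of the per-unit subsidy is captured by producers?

Pre-subsidy: 856/17 - (2/17)x = 19 + (1/9)x gives x* = 4797/35 and P* = 1198/35.
With the subsidy, sellers receive Ps = Pb + 19 for each unit, where Pb is the price buyers pay.
On the curves, Pb = 856/17 - (2/17)x and Ps = 19 + (1/9)x; the wedge Ps − Pb = 19 gives 19 + (1/9)x − (856/17 - (2/17)x) = 19, so x' = 7704/35.
Then Pb = 856/17 − (2/17)·(7704/35) = 856/35 and Ps = 19 + (1/9)·(7704/35) = 1521/35.
Buyers' price falls by P* − Pb = 1198/35 − 856/35 = 342/35; sellers' price rises by Ps − P* = 1521/35 − 1198/35 = 323/35.
So producers capture (323/35)/19 = 17/35 of each unit of subsidy.

Producer share = 17/35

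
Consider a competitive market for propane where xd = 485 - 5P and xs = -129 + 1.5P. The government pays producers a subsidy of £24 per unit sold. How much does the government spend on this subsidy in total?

Pre-subsidy: 485 - 5P = -129 + 1.5P gives P* = 1228/13, x* = 165/13.
With the subsidy, sellers receive Ps = Pb + 24 for each unit, where Pb is the price buyers pay.
Supply in terms of Pb becomes xs = -129 + 1.5(Pb + 24) = -93 + 1.5Pb. Setting this equal to demand: 485 - 5Pb = -93 + 1.5Pb, so Pb = 1156/13.
Sellers receive Ps = 1156/13 + 24 = 1468/13; x' = 485 − 5·(1156/13) = 525/13.
Government outlay = subsidy × quantity = 24 × 525/13 = 12600/13.

Government cost = 12600/13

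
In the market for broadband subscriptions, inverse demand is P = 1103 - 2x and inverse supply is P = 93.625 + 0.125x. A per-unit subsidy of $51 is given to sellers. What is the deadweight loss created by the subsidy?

Pre-subsidy: 1103 - 2x = 93.625 + 0.125x gives x* = 475 and P* = 153.
With the subsidy, sellers receive Ps = Pb + 51 for each unit, where Pb is the price buyers pay.
On the curves, Pb = 1103 - 2x and Ps = 93.625 + 0.125x; the wedge Ps − Pb = 51 gives 93.625 + 0.125x − (1103 - 2x) = 51, so x' = 499.
Then Pb = 1103 − 2·499 = 105 and Ps = 93.625 + 0.125·499 = 156.
The subsidy expands output by 499 − 475 = 24 past the efficient level; on those units the gap between marginal cost and willingness to pay runs from 0 up to 51.
DWL = ½ × 51 × 24 = 612.

Deadweight loss = $612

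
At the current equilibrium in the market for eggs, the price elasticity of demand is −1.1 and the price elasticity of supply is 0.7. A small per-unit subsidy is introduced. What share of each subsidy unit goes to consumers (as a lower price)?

Consumer share = 7/18

For a small subsidy around the equilibrium, the benefit split depends on the relative slopes, which at a point are proportional to the elasticities.
Buyer share = εs/(εs + |εd|) = 0.7/(0.7 + 1.1) = 7/18; seller share = |εd|/(εs + |εd|) = 11/18.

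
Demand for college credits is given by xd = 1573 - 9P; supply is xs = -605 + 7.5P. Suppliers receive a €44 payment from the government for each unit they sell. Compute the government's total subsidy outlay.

Government cost = €24860

Pre-subsidy: 1573 - 9P = -605 + 7.5P gives P* = 132, x* = 385.
With the subsidy, sellers receive Ps = Pb + 44 for each unit, where Pb is the price buyers pay.
Supply in terms of Pb becomes xs = -605 + 7.5(Pb + 44) = -275 + 7.5Pb. Setting this equal to demand: 1573 - 9Pb = -275 + 7.5Pb, so Pb = 112.
Sellers receive Ps = 112 + 44 = 156; x' = 1573 − 9·112 = 565.
Government outlay = subsidy × quantity = 44 × 565 = 24860.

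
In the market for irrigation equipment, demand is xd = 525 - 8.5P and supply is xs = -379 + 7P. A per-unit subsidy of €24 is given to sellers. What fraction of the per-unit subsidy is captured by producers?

Pre-subsidy: 525 - 8.5P = -379 + 7P gives P* = 1808/31, x* = 907/31.
With the subsidy, sellers receive Ps = Pb + 24 for each unit, where Pb is the price buyers pay.
Supply in terms of Pb becomes xs = -379 + 7(Pb + 24) = -211 + 7Pb. Setting this equal to demand: 525 - 8.5Pb = -211 + 7Pb, so Pb = 1472/31.
Sellers receive Ps = 1472/31 + 24 = 2216/31; x' = 525 − 8.5·(1472/31) = 3763/31.
Buyers' price falls by P* − Pb = 1808/31 − 1472/31 = 336/31; sellers' price rises by Ps − P* = 2216/31 − 1808/31 = 408/31.
So producers capture (408/31)/24 = 17/31 of each unit of subsidy.

Producer share = 17/31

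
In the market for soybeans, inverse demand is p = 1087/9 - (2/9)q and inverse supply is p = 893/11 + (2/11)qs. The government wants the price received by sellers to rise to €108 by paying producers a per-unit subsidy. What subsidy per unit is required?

Required subsidy s = €20 per unit

At a seller price of 108, quantity supplied is -446.5 + 5.5·108 = 147.5.
Buyers absorb 147.5 only when they pay pb = 1087/9 − (2/9)·147.5 = 88.
s = ps − pb = 108 − 88 = 20.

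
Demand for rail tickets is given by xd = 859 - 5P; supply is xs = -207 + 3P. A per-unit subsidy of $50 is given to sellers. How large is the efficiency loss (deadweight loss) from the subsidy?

Pre-subsidy: 859 - 5P = -207 + 3P gives P* = 133.25, x* = 192.75.
With the subsidy, sellers receive Ps = Pb + 50 for each unit, where Pb is the price buyers pay.
Supply in terms of Pb becomes xs = -207 + 3(Pb + 50) = -57 + 3Pb. Setting this equal to demand: 859 - 5Pb = -57 + 3Pb, so Pb = 114.5.
Sellers receive Ps = 114.5 + 50 = 164.5; x' = 859 − 5·114.5 = 286.5.
The subsidy expands output by 286.5 − 192.75 = 93.75 past the efficient level; on those units the gap between marginal cost and willingness to pay runs from 0 up to 50.
DWL = ½ × 50 × 93.75 = 2343.75.

Deadweight loss = $2343.75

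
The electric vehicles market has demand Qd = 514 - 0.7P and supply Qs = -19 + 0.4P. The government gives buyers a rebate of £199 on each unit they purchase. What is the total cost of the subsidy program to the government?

Pre-subsidy: 514 - 0.7P = -19 + 0.4P gives P* = 5330/11, Q* = 1923/11.
With the rebate, buyers effectively pay Pb = Ps − 199, where Ps is the price sellers receive.
Demand in terms of Ps becomes Qd = 514 − 0.7(Ps − 199) = 653.3 - 0.7Ps. Setting this equal to supply: 653.3 - 0.7Ps = -19 + 0.4Ps, so Ps = 6723/11.
Buyers pay Pb = 6723/11 − 199 = 4534/11; Q' = -19 + 0.4·(6723/11) = 12401/55.
Government outlay = subsidy × quantity = 199 × 12401/55 = 2467799/55.

Government cost = 2467799/55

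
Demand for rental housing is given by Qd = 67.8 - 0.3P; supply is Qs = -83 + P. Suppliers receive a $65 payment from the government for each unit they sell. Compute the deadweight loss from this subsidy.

Pre-subsidy: 67.8 - 0.3P = -83 + P gives P* = 116, Q* = 33.
With the subsidy, sellers receive Ps = Pb + 65 for each unit, where Pb is the price buyers pay.
Supply in terms of Pb becomes Qs = -83 + 1(Pb + 65) = -18 + Pb. Setting this equal to demand: 67.8 - 0.3Pb = -18 + Pb, so Pb = 66.
Sellers receive Ps = 66 + 65 = 131; Q' = 67.8 − 0.3·66 = 48.
The subsidy expands output by 48 − 33 = 15 past the efficient level; on those units the gap between marginal cost and willingness to pay runs from 0 up to 65.
DWL = ½ × 65 × 15 = 487.5.

Deadweight loss = $487.5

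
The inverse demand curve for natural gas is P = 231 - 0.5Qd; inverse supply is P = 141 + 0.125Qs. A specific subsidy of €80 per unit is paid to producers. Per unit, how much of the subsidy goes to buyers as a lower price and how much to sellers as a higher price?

Buyers gain €64 per unit; sellers gain €16 per unit

Pre-subsidy: 231 - 0.5Q = 141 + 0.125Q gives Q* = 144 and P* = 159.
With the subsidy, sellers receive Ps = Pb + 80 for each unit, where Pb is the price buyers pay.
On the curves, Pb = 231 - 0.5Q and Ps = 141 + 0.125Q; the wedge Ps − Pb = 80 gives 141 + 0.125Q − (231 - 0.5Q) = 80, so Q' = 272.
Then Pb = 231 − 0.5·272 = 95 and Ps = 141 + 0.125·272 = 175.
Buyers' price falls by P* − Pb = 159 − 95 = 64; sellers' price rises by Ps − P* = 175 − 159 = 16.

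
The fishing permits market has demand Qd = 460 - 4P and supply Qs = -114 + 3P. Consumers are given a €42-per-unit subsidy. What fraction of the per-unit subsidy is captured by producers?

Pre-subsidy: 460 - 4P = -114 + 3P gives P* = 82, Q* = 132.
With the rebate, buyers effectively pay Pb = Ps − 42, where Ps is the price sellers receive.
Demand in terms of Ps becomes Qd = 460 − 4(Ps − 42) = 628 - 4Ps. Setting this equal to supply: 628 - 4Ps = -114 + 3Ps, so Ps = 106.
Buyers pay Pb = 106 − 42 = 64; Q' = -114 + 3·106 = 204.
Buyers' price falls by P* − Pb = 82 − 64 = 18; sellers' price rises by Ps − P* = 106 − 82 = 24.
So producers capture 24/42 = 4/7 of each unit of subsidy.

Producer share = 4/7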